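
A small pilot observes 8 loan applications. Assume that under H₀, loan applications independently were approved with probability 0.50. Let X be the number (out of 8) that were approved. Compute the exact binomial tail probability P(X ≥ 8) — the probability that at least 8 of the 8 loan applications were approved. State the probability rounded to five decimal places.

P = 0.00391

X ~ Binomial(n=8, p=0.50).
P(X ≥ 8) = C(8,8)·0.50^8·0.50^0.
= 0.003906 = 0.00391.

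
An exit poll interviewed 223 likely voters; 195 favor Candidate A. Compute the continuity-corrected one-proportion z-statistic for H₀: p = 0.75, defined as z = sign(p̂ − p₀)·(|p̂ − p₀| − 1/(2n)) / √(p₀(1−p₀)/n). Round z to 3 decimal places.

z = 4.214

With x = 195 successes in n = 223, p̂ = 0.87444. p̂ − p₀ = 0.124439.
1/(2n) = 0.002242.
Corrected numerator: |0.124439| − 0.002242 = 0.122197.
SE₀ = √(0.75·0.25/223) = 0.028997.
z = +0.122197/0.028997 = 4.214.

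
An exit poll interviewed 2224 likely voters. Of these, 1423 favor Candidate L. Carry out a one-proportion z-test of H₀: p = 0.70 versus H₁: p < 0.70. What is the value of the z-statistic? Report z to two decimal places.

z = -6.19

Sample proportion p̂ = 1423/2224 = 0.63984.
Under H₀, SE = √(p₀(1−p₀)/n) = √(0.70·0.30/2224) = √0.000094424 = 0.009717.
z = (p̂ − p₀)/SE = (0.63984 − 0.70)/0.009717 = -6.19.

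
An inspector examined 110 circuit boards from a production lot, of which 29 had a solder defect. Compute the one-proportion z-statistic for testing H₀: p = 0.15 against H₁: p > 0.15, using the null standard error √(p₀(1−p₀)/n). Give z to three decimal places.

With x = 29 successes in n = 110, p̂ = 0.26364.
SE₀ = √(0.15·0.85/110) = 0.034045.
z = (0.26364 − 0.15)/0.034045 = 0.11364/0.034045 = 3.338.

z = 3.338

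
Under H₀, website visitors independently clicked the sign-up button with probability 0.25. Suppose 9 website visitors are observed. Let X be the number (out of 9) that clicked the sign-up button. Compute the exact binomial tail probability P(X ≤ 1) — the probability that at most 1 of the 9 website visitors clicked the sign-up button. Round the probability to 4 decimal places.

X is binomial with n = 9 and p = 0.25.
P(X ≤ 1) = C(9,0)·0.25^0·0.75^9 + C(9,1)·0.25^1·0.75^8.
= 0.075085 + 0.225254 = 0.3003.

P = 0.3003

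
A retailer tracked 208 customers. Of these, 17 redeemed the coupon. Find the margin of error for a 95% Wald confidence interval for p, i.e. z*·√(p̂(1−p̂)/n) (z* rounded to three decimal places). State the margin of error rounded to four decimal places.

ME = 0.0372

Sample proportion p̂ = 17/208 = 0.08173.
SE(p̂) = √(0.08173·0.91827/208) = 0.018995.
z* = 1.960 at the 95% level.
ME = 1.960·0.018995 = 0.0372.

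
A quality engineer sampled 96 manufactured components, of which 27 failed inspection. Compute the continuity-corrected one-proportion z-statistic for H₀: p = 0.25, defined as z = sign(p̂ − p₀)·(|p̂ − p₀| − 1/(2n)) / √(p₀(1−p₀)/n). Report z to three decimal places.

z = 0.589

With x = 27 successes in n = 96, p̂ = 0.28125. p̂ − p₀ = 0.031250.
1/(2n) = 0.005208.
Corrected numerator: |0.031250| − 0.005208 = 0.026042.
SE₀ = √(0.25·0.75/96) = 0.044194.
z = (+)0.026042/0.044194 = 0.589.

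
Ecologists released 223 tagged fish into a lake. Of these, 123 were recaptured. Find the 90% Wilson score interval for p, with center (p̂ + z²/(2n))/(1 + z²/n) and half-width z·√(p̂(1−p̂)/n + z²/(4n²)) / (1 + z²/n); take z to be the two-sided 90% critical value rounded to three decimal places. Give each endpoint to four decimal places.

(0.4965, 0.6054)

Here p̂ = 123/223 = 0.55157 and z = 1.645 (z² = 2.706025).
Denominator 1 + z²/n = 1 + 2.706025/223 = 1.012135.
Center = (0.55157 + 0.006067)/1.012135 = 0.55095.
Radicand: p̂(1−p̂)/n + z²/(4n²) = 0.001109151 + 0.000013604 = 0.001122755.
Half-width = z·√(radicand)/denom = 1.645·0.033508/1.012135 = 0.05446.
So the interval runs from 0.4965 to 0.6054.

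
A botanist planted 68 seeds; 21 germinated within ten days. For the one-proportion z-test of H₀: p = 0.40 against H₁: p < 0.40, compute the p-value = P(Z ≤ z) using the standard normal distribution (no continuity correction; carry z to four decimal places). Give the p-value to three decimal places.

p̂ = 21/68 = 0.30882.
Null standard error: √(0.40·0.60/68) = √0.003529412 = 0.059409.
z = (p̂ − p₀)/SE = (21/68 − 0.40)/0.059409 ≈ -1.5347.
p-value = P(Z ≤ z) with z = -1.5347 → 0.062.

p-value = 0.062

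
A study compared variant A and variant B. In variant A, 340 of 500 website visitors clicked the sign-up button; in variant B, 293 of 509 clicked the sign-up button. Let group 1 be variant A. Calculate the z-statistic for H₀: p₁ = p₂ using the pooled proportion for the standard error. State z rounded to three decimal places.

p̂₁ = 340/500 = 0.68000, p̂₂ = 293/509 = 0.57564.
Pooled p̂ = (340+293)/(500+509) = 633/1009 = 0.62735.
Pooled SE = √[0.2337810·0.00396464] ≈ 0.030444.
z = (p̂₁ − p̂₂)/SE = (0.68000 − 0.57564)/0.030444 = 0.10436/0.030444 = 3.428.

z = 3.428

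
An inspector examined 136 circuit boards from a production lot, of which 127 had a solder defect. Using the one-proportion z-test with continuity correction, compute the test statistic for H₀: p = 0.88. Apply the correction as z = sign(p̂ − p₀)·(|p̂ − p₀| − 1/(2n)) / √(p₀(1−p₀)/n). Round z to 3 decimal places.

z = 1.800

The sample proportion is 127/136 = 0.93382. p̂ − p₀ = 0.053824.
1/(2n) = 0.003676.
Corrected numerator: |0.053824| − 0.003676 = 0.050148.
SE₀ = √(0.88·0.12/136) = 0.027865.
z = +0.050148/0.027865 = 1.800.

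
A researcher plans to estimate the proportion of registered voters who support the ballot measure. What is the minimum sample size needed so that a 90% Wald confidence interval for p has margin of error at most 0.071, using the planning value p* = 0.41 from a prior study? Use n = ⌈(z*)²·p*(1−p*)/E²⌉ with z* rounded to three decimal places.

The 90% critical value is z* = 1.645.
p*(1−p*) = 0.41·0.59 = 0.2419.
Required n before rounding: 2.706025 × 0.2419 / 0.071² = 129.853.
Rounding up, n = 130.

n = 130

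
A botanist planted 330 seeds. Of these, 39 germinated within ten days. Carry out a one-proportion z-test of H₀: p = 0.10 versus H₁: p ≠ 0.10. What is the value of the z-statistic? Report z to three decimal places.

z = 1.101

Sample proportion p̂ = 39/330 = 0.11818.
Under H₀, SE = √(p₀(1−p₀)/n) = √(0.10·0.90/330) = √0.000272727 = 0.016514.
z = (0.11818 − 0.10)/0.016514 = 0.01818/0.016514 = 1.101.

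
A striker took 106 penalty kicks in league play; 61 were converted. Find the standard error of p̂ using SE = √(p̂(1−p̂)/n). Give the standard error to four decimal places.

With x = 61 successes in n = 106, p̂ = 0.57547.
p̂(1−p̂) = 0.57547·0.42453 = 0.244304.
Dividing by n and taking the root: √0.002304755 = 0.0480.

SE = 0.0480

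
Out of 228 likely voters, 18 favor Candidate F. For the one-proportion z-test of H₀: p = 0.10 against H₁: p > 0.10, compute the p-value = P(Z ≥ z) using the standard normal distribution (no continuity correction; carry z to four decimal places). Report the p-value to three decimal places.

The sample proportion is 18/228 = 0.07895.
Under H₀, SE = √(p₀(1−p₀)/n) = √(0.10·0.90/228) = √0.000394737 = 0.019868.
Test statistic (full precision, shown to 4 dp): z = (18/228 − 0.10)/SE₀ ≈ -1.0596.
From the standard normal, P(Z ≥ z) = 0.855.

p-value = 0.855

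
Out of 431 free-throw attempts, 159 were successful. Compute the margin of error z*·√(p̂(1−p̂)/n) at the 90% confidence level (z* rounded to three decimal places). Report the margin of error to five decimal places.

ME = 0.03823

With x = 159 successes in n = 431, p̂ = 0.36891.
SE(p̂) = √(0.36891·0.63109/431) = 0.023242.
For 90% confidence, z* = 1.645.
ME = 1.645·0.023242 = 0.03823.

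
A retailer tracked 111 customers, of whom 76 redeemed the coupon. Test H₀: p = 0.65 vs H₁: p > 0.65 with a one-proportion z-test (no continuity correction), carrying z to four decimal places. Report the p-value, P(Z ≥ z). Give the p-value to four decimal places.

Sample proportion p̂ = 76/111 = 0.68468.
Under H₀, SE = √(p₀(1−p₀)/n) = √(0.65·0.35/111) = √0.002049550 = 0.045272.
Test statistic (full precision, shown to 4 dp): z = (76/111 − 0.65)/SE₀ ≈ 0.7661.
From the standard normal, P(Z ≥ z) = 0.2218.

p-value = 0.2218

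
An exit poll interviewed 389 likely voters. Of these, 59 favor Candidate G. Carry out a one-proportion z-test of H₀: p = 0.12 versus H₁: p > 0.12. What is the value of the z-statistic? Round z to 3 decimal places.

With x = 59 successes in n = 389, p̂ = 0.15167.
Null standard error: √(0.12·0.88/389) = √0.000271465 = 0.016476.
z = (0.15167 − 0.12)/0.016476 = 0.03167/0.016476 = 1.922.

z = 1.922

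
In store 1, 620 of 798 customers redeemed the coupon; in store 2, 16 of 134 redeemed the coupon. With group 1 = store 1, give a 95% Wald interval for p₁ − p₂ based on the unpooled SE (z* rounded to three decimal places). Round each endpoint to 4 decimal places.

(0.5955, 0.7196)

p̂₁ = 620/798 = 0.77694, p̂₂ = 16/134 = 0.11940; p̂₁ − p̂₂ = 0.65754.
Unpooled SE = √(p̂₁(1−p̂₁)/n₁ + p̂₂(1−p̂₂)/n₂) = √(0.000217172 + 0.000784671) = 0.031652.
z* = 1.960 at the 95% level. Margin = 1.960·0.031652 = 0.06204.
So the interval runs from 0.5955 to 0.7196.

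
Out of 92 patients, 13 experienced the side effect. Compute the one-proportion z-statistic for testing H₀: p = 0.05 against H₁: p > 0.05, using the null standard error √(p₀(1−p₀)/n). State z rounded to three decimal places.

Sample proportion p̂ = 13/92 = 0.14130.
Under H₀, SE = √(p₀(1−p₀)/n) = √(0.05·0.95/92) = √0.000516304 = 0.022722.
Test statistic: z = 0.09130/0.022722 = 4.018.

z = 4.018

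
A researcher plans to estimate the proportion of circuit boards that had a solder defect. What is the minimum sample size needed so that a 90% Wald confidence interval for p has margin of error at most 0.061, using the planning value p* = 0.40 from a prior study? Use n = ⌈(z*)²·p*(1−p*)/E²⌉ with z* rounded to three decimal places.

z* = 1.645 at the 90% level.
p*(1−p*) = 0.2400.
Required n before rounding: 2.706025 × 0.2400 / 0.061² = 174.535.
Rounding up, n = 175.

n = 175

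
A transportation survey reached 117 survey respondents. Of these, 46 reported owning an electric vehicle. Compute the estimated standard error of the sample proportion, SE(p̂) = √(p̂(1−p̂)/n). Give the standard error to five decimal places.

SE = 0.04516

With x = 46 successes in n = 117, p̂ = 0.39316.
p̂(1−p̂) = 0.238585.
SE = √(0.238585/117) = √0.002039188 = 0.04516.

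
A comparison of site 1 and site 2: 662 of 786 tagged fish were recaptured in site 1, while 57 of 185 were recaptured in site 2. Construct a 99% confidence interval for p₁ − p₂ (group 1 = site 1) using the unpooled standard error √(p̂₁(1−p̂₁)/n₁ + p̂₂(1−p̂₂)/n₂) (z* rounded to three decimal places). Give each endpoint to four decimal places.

(0.4405, 0.6278)

p̂₁ = 662/786 = 0.84224, p̂₂ = 57/185 = 0.30811; p̂₁ − p̂₂ = 0.53413.
Unpooled SE = √(p̂₁(1−p̂₁)/n₁ + p̂₂(1−p̂₂)/n₂) = √(0.000169049 + 0.001152311) = 0.036351.
For 99% confidence, z* = 2.576. Margin of error = 0.09364.
CI: 0.53413 ± 0.09364 = (0.4405, 0.6278).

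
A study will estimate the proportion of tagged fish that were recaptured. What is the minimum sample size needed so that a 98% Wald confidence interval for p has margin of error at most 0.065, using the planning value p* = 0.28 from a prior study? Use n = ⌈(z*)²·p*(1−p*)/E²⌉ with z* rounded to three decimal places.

n = 259

The 98% critical value is z* = 2.326.
p*(1−p*) = 0.28·0.72 = 0.2016.
Required n before rounding: 5.410276 × 0.2016 / 0.065² = 258.157.
Rounding up, n = 259.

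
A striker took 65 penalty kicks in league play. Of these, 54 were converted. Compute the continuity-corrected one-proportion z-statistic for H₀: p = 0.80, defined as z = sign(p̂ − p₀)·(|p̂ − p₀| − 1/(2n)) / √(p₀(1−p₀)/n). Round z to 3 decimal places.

z = 0.465

The sample proportion is 54/65 = 0.83077. p̂ − p₀ = 0.030769.
Continuity correction 1/(2n) = 1/130 = 0.007692.
Corrected numerator: |0.030769| − 0.007692 = 0.023077.
SE₀ = √(0.80·0.20/65) = 0.049614.
z = (+)0.023077/0.049614 = 0.465.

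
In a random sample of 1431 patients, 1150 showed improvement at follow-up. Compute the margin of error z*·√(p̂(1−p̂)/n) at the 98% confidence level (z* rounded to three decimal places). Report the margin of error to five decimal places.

The sample proportion is 1150/1431 = 0.80363.
Standard error of p̂: √(0.157807/1431) = √0.000110277 = 0.010501.
z* = 2.326 at the 98% level.
Margin of error = z*·SE = 2.326 × 0.010501 = 0.02443.

ME = 0.02443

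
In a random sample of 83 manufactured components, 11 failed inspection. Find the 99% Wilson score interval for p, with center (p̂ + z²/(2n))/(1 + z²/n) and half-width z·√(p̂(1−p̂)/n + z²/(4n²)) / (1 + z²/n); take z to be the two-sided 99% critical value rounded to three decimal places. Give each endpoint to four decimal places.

p̂ = 11/83 = 0.13253; z = 2.576, so z² = 6.635776.
1 + z²/n = 1.079949.
Adjusted center: (0.13253 + z²/(2n))/1.079949 = 0.15973.
Radicand: p̂(1−p̂)/n + z²/(4n²) = 0.001385131 + 0.000240811 = 0.001625942.
Half-width = 2.576·√0.001625942/1.079949 = 0.09618.
So the interval runs from 0.0636 to 0.2559.

(0.0636, 0.2559)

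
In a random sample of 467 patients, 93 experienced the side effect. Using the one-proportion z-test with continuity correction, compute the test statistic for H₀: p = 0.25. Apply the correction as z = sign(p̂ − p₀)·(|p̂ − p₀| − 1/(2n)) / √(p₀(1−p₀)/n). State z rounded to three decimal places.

z = -2.485

p̂ = 93/467 = 0.19914. p̂ − p₀ = -0.050857.
Continuity correction 1/(2n) = 1/934 = 0.001071.
Corrected numerator: |-0.050857| − 0.001071 = 0.049786.
Under H₀, SE = √(p₀(1−p₀)/n) = √(0.25·0.75/467) = √0.000401499 = 0.020037.
z = −0.049786/0.020037 = -2.485.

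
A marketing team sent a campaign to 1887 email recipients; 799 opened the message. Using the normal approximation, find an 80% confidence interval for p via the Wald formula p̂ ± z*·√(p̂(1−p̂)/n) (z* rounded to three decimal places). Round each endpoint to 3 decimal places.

(0.409, 0.438)

p̂ = 799/1887 = 0.42342.
SE = √(p̂(1−p̂)/n) = √(0.244136/1887) = 0.011374.
The 80% critical value is z* = 1.282.
Margin of error: 1.282 × 0.011374 = 0.01458.
So the interval runs from 0.409 to 0.438.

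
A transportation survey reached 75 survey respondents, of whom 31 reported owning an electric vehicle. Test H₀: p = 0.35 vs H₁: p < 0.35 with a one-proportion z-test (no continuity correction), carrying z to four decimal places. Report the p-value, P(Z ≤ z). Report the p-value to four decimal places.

Sample proportion p̂ = 31/75 = 0.41333.
Null standard error: √(0.35·0.65/75) = √0.003033333 = 0.055076.
Test statistic (full precision, shown to 4 dp): z = (31/75 − 0.35)/SE₀ ≈ 1.1499.
From the standard normal, P(Z ≤ z) = 0.8749.

p-value = 0.8749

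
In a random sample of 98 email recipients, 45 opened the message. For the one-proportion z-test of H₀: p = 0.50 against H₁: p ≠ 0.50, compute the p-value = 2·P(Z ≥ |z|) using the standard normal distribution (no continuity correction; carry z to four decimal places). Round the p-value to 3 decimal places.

The sample proportion is 45/98 = 0.45918.
Null standard error: √(0.50·0.50/98) = √0.002551020 = 0.050508.
Test statistic (full precision, shown to 4 dp): z = (45/98 − 0.50)/SE₀ ≈ -0.8081.
From the standard normal, 2·P(Z ≥ |z|) = 0.419.

p-value = 0.419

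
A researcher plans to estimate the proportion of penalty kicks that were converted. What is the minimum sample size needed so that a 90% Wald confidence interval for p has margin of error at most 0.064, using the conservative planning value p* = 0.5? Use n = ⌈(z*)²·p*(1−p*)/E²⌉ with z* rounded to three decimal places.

n = 166

The 90% critical value is z* = 1.645.
p*(1−p*) = 0.50·0.50 = 0.2500.
Required n before rounding: 2.706025 × 0.2500 / 0.064² = 165.163.
Rounding up, n = 166.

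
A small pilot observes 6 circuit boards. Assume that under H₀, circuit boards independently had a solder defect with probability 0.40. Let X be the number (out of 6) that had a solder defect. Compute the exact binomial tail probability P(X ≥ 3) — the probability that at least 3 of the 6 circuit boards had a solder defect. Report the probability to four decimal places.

X ~ Binomial(n=6, p=0.40).
P(X ≥ 3) = C(6,3)·0.40^3·0.60^3 + C(6,4)·0.40^4·0.60^2 + C(6,5)·0.40^5·0.60^1 + C(6,6)·0.40^6·0.60^0.
= 0.276480 + 0.138240 + 0.036864 + 0.004096 = 0.4557.

P = 0.4557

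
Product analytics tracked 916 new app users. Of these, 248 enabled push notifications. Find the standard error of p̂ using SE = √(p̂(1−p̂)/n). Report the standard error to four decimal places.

p̂ = 248/916 = 0.27074.
p̂(1−p̂) = 0.27074·0.72926 = 0.197440.
Dividing by n and taking the root: √0.000215546 = 0.0147.

SE = 0.0147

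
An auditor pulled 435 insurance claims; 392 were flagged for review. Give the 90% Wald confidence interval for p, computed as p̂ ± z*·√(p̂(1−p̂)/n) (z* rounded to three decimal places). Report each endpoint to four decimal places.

(0.8776, 0.9247)

Sample proportion p̂ = 392/435 = 0.90115.
SE = √(p̂(1−p̂)/n) = √(0.089079/435) = 0.014310.
z* = 1.645 at the 90% level.
Margin of error: 1.645 × 0.014310 = 0.02354.
CI: 0.90115 ± 0.02354 = (0.8776, 0.9247).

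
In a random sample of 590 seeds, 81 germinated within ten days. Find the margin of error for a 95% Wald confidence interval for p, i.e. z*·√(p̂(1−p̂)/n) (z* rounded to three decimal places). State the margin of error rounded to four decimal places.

ME = 0.0278

p̂ = 81/590 = 0.13729.
SE = √(p̂(1−p̂)/n) = √(0.118440/590) = 0.014168.
For 95% confidence, z* = 1.960.
So ME = 0.0278.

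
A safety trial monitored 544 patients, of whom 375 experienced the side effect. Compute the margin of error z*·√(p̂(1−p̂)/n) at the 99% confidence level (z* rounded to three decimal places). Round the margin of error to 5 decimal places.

The sample proportion is 375/544 = 0.68934.
SE(p̂) = √(0.68934·0.31066/544) = 0.019841.
For 99% confidence, z* = 2.576.
So ME = 0.05111.

ME = 0.05111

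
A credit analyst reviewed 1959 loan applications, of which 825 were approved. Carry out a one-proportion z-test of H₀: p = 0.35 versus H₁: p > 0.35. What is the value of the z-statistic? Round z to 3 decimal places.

z = 6.601

With x = 825 successes in n = 1959, p̂ = 0.42113.
Null standard error: √(0.35·0.65/1959) = √0.000116131 = 0.010776.
z = (0.42113 − 0.35)/0.010776 = 0.07113/0.010776 = 6.601.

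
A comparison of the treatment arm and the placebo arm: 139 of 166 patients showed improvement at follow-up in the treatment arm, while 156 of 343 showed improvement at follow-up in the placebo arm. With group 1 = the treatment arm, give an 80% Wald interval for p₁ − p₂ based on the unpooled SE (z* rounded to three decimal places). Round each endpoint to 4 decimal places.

(0.3322, 0.4329)

p̂₁ = 0.83735, p̂₂ = 0.45481, so the observed difference is 0.38254.
SE = √(0.000820454 + 0.000722909) = √0.001543363 = 0.039286.
z* = 1.282 at the 80% level. Margin = 1.282·0.039286 = 0.05036.
Interval: 0.38254 ± 0.05036 → (0.3322, 0.4329).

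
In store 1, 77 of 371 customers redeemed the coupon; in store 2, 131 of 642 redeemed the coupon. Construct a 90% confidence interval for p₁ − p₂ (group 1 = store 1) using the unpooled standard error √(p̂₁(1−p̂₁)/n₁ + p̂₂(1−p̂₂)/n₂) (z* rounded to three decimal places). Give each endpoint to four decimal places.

p̂₁ = 77/371 = 0.20755, p̂₂ = 131/642 = 0.20405; p̂₁ − p̂₂ = 0.00350.
Unpooled SE = √(p̂₁(1−p̂₁)/n₁ + p̂₂(1−p̂₂)/n₂) = √(0.000443319 + 0.000252981) = 0.026387.
For 90% confidence, z* = 1.645. Margin = 1.645·0.026387 = 0.04341.
So the interval runs from -0.0399 to 0.0469.

(-0.0399, 0.0469)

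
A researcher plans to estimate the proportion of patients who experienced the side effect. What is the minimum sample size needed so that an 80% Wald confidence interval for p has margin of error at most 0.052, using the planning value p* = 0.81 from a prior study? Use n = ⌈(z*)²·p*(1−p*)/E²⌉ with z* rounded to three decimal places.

n = 94

The 80% critical value is z* = 1.282.
p*(1−p*) = 0.81·0.19 = 0.1539.
(z*)²·p*(1−p*)/E² = 1.643524·0.1539/0.002704 = 93.542.
Rounding up, n = 94.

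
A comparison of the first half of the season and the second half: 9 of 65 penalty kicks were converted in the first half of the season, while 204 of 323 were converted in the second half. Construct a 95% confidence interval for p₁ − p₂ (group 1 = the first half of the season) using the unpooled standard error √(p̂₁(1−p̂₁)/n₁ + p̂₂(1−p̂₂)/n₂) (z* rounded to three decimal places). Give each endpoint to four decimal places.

(-0.5922, -0.3940)

p̂₁ = 0.13846, p̂₂ = 0.63158, so the observed difference is -0.49312.
Unpooled SE = √(p̂₁(1−p̂₁)/n₁ + p̂₂(1−p̂₂)/n₂) = √(0.001835230 + 0.000720393) = 0.050553.
For 95% confidence, z* = 1.960. Margin = 1.960·0.050553 = 0.09908.
Interval: -0.49312 ± 0.09908 → (-0.5922, -0.3940).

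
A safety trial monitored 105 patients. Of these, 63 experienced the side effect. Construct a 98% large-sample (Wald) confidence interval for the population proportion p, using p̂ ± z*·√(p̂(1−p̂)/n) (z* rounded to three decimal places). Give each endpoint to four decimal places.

(0.4888, 0.7112)

p̂ = 63/105 = 0.60000.
SE = √(p̂(1−p̂)/n) = √(0.240000/105) = 0.047809.
For 98% confidence, z* = 2.326.
Margin = 2.326·0.047809 = 0.11120.
Interval: 0.60000 ± 0.11120 → (0.4888, 0.7112).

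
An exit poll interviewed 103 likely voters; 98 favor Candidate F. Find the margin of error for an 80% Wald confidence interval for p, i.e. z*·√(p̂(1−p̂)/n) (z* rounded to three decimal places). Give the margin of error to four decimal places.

ME = 0.0271

p̂ = 98/103 = 0.95146.
SE(p̂) = √(0.95146·0.04854/103) = 0.021176.
z* = 1.282 at the 80% level.
So ME = 0.0271.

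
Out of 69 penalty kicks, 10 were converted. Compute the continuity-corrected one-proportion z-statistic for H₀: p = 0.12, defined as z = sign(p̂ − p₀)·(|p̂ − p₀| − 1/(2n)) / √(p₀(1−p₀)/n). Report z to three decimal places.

The sample proportion is 10/69 = 0.14493. p̂ − p₀ = 0.024928.
Continuity correction 1/(2n) = 1/138 = 0.007246.
Corrected numerator: |0.024928| − 0.007246 = 0.017682.
SE₀ = √(0.12·0.88/69) = 0.039121.
z = (+)0.017682/0.039121 = 0.452.

z = 0.452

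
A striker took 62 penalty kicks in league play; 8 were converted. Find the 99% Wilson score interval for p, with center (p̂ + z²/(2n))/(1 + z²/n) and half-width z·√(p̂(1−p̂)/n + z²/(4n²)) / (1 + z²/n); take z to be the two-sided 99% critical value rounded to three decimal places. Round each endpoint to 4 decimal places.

Here p̂ = 8/62 = 0.12903 and z = 2.576 (z² = 6.635776).
Denominator 1 + z²/n = 1 + 6.635776/62 = 1.107029.
Adjusted center: (0.12903 + z²/(2n))/1.107029 = 0.16490.
Radicand: p̂(1−p̂)/n + z²/(4n²) = 0.001812628 + 0.000431567 = 0.002244195.
Half-width = z·√(radicand)/denom = 2.576·0.047373/1.107029 = 0.11023.
Interval: 0.16490 ± 0.11023 → (0.0547, 0.2751).

(0.0547, 0.2751)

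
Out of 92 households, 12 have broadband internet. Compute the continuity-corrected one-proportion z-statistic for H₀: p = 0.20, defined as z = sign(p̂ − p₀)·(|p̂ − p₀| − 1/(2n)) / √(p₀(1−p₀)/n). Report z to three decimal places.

z = -1.538

With x = 12 successes in n = 92, p̂ = 0.13043. p̂ − p₀ = -0.069565.
Continuity correction 1/(2n) = 1/184 = 0.005435.
Corrected numerator: |-0.069565| − 0.005435 = 0.064130.
Null standard error: √(0.20·0.80/92) = √0.001739130 = 0.041703.
z = −0.064130/0.041703 = -1.538.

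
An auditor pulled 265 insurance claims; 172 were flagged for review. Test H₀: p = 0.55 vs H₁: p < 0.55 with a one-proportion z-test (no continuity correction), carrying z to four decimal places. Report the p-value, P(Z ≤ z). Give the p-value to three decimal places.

p-value = 0.999

p̂ = 172/265 = 0.64906.
SE₀ = √(0.55·0.45/265) = 0.030561.
z = (p̂ − p₀)/SE = (172/265 − 0.55)/0.030561 ≈ 3.2413.
From the standard normal, P(Z ≤ z) = 0.999.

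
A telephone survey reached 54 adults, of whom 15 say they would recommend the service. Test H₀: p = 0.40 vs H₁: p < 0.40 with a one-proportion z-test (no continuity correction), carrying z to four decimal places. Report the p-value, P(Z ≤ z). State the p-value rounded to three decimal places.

p-value = 0.033

p̂ = 15/54 = 0.27778.
Null standard error: √(0.40·0.60/54) = √0.004444444 = 0.066667.
Test statistic (full precision, shown to 4 dp): z = (15/54 − 0.40)/SE₀ ≈ -1.8333.
p-value = P(Z ≤ z) with z = -1.8333 → 0.033.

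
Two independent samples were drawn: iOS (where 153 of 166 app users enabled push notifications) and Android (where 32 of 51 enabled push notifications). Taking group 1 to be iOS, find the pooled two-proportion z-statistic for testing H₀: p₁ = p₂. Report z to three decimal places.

Sample proportions: p̂₁ = 153/166 = 0.92169 and p̂₂ = 32/51 = 0.62745.
Pooling: p̂ = 185/217 = 0.85253.
Pooled SE = √[0.1257194·0.02563194] ≈ 0.056766.
z = 0.29424/0.056766 = 5.183.

z = 5.183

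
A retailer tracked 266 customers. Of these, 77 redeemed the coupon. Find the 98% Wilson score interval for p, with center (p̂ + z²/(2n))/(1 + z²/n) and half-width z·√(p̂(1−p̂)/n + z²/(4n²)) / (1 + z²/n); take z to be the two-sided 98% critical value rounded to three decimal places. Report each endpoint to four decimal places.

(0.2295, 0.3578)

Here p̂ = 77/266 = 0.28947 and z = 2.326 (z² = 5.410276).
Denominator 1 + z²/n = 1 + 5.410276/266 = 1.020339.
Center = (0.28947 + 0.010170)/1.020339 = 0.29367.
Radicand: p̂(1−p̂)/n + z²/(4n²) = 0.000773228 + 0.000019116 = 0.000792344.
Half-width = z·√(radicand)/denom = 2.326·0.028149/1.020339 = 0.06417.
So the interval runs from 0.2295 to 0.3578.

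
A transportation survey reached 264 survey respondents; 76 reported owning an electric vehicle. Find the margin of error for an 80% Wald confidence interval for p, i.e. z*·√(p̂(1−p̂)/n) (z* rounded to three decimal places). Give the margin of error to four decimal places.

Sample proportion p̂ = 76/264 = 0.28788.
SE = √(p̂(1−p̂)/n) = √(0.205005/264) = 0.027866.
z* = 1.282 at the 80% level.
ME = 1.282·0.027866 = 0.0357.

ME = 0.0357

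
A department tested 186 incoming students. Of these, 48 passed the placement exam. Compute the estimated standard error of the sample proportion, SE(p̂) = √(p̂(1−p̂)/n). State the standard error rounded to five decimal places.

SE = 0.03208

p̂ = 48/186 = 0.25806.
p̂(1−p̂) = 0.191465.
Dividing by n and taking the root: √0.001029382 = 0.03208.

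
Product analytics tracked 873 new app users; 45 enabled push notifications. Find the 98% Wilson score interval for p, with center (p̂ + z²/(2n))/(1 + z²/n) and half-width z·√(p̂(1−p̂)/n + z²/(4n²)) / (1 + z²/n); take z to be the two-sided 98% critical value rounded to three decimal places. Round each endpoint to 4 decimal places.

(0.0367, 0.0719)

Here p̂ = 45/873 = 0.05155 and z = 2.326 (z² = 5.410276).
Denominator 1 + z²/n = 1 + 5.410276/873 = 1.006197.
Adjusted center: (0.05155 + z²/(2n))/1.006197 = 0.05431.
Radicand: p̂(1−p̂)/n + z²/(4n²) = 0.000056002 + 0.000001775 = 0.000057777.
Half-width = z·√(radicand)/denom = 2.326·0.007601/1.006197 = 0.01757.
CI: 0.05431 ± 0.01757 = (0.0367, 0.0719).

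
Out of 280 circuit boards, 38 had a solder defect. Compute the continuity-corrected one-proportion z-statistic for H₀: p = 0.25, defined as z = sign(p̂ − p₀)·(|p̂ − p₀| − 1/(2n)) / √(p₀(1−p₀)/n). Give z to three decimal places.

Sample proportion p̂ = 38/280 = 0.13571. p̂ − p₀ = -0.114286.
Continuity correction 1/(2n) = 1/560 = 0.001786.
Corrected numerator: |-0.114286| − 0.001786 = 0.112500.
Null standard error: √(0.25·0.75/280) = √0.000669643 = 0.025877.
z = (−)0.112500/0.025877 = -4.347.

z = -4.347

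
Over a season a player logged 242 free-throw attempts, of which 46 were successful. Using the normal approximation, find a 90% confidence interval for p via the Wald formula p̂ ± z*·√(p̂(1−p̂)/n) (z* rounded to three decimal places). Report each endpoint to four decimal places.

(0.1486, 0.2316)

Sample proportion p̂ = 46/242 = 0.19008.
SE = √(p̂(1−p̂)/n) = √(0.153951/242) = 0.025222.
z* = 1.645 at the 90% level.
Margin = 1.645·0.025222 = 0.04149.
Interval: 0.19008 ± 0.04149 → (0.1486, 0.2316).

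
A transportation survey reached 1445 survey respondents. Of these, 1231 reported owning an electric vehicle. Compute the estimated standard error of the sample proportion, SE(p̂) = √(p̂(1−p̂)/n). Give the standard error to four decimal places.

SE = 0.0093

p̂ = 1231/1445 = 0.85190.
p̂(1−p̂) = 0.126166.
SE = √(0.126166/1445) = √0.000087312 = 0.0093.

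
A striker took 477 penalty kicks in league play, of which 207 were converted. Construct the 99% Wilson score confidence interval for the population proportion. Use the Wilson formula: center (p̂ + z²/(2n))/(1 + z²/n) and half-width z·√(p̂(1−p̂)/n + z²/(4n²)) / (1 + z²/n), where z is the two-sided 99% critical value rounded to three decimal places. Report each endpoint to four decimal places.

(0.3768, 0.4929)

p̂ = 207/477 = 0.43396; z = 2.576, so z² = 6.635776.
1 + z²/n = 1.013911.
Adjusted center: (0.43396 + z²/(2n))/1.013911 = 0.43487.
Radicand: p̂(1−p̂)/n + z²/(4n²) = 0.000514966 + 0.000007291 = 0.000522257.
Half-width = z·√(radicand)/denom = 2.576·0.022853/1.013911 = 0.05806.
CI: 0.43487 ± 0.05806 = (0.3768, 0.4929).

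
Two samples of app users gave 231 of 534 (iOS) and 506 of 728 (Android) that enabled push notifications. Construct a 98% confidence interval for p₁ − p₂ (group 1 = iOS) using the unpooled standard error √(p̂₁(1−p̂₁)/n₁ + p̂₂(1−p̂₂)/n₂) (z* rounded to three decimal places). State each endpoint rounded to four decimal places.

(-0.3262, -0.1987)

p̂₁ = 0.43258, p̂₂ = 0.69505, so the observed difference is -0.26247.
Unpooled SE = √(p̂₁(1−p̂₁)/n₁ + p̂₂(1−p̂₂)/n₂) = √(0.000459654 + 0.000291145) = 0.027401.
The 98% critical value is z* = 2.326. Margin = 2.326·0.027401 = 0.06373.
CI: -0.26247 ± 0.06373 = (-0.3262, -0.1987).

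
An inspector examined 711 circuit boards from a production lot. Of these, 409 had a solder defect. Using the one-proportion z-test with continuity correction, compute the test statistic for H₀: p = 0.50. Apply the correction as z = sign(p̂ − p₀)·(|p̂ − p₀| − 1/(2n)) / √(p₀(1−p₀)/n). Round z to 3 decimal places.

The sample proportion is 409/711 = 0.57525. p̂ − p₀ = 0.075246.
Continuity correction 1/(2n) = 1/1422 = 0.000703.
Corrected numerator: |0.075246| − 0.000703 = 0.074543.
Under H₀, SE = √(p₀(1−p₀)/n) = √(0.50·0.50/711) = √0.000351617 = 0.018751.
z = (+)0.074543/0.018751 = 3.975.

z = 3.975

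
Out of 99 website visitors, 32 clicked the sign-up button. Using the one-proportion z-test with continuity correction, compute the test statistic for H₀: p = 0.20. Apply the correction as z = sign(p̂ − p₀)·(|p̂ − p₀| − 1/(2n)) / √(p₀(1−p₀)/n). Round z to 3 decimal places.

z = 2.940

p̂ = 32/99 = 0.32323. p̂ − p₀ = 0.123232.
1/(2n) = 0.005051.
Corrected numerator: |0.123232| − 0.005051 = 0.118181.
Null standard error: √(0.20·0.80/99) = √0.001616162 = 0.040202.
z = +0.118181/0.040202 = 2.940.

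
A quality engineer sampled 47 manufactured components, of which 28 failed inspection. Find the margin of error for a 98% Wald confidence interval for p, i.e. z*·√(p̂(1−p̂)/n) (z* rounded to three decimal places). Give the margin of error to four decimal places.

p̂ = 28/47 = 0.59574.
SE(p̂) = √(0.59574·0.40426/47) = 0.071583.
The 98% critical value is z* = 2.326.
ME = 2.326·0.071583 = 0.1665.

ME = 0.1665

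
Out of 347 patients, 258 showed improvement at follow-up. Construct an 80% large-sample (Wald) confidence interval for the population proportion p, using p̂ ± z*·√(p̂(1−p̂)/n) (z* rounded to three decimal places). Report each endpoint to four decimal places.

With x = 258 successes in n = 347, p̂ = 0.74352.
SE(p̂) = √(0.74352·0.25648/347) = 0.023443.
z* = 1.282 at the 80% level.
Margin of error: 1.282 × 0.023443 = 0.03005.
CI: 0.74352 ± 0.03005 = (0.7135, 0.7736).

(0.7135, 0.7736)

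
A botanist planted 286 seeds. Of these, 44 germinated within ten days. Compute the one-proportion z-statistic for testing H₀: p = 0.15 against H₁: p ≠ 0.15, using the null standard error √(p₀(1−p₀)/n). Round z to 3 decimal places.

z = 0.182

p̂ = 44/286 = 0.15385.
Null standard error: √(0.15·0.85/286) = √0.000445804 = 0.021114.
z = (p̂ − p₀)/SE = (0.15385 − 0.15)/0.021114 = 0.182.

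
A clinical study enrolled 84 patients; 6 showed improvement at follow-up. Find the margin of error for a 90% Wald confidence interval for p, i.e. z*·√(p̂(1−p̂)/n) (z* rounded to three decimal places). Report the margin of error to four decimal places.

Sample proportion p̂ = 6/84 = 0.07143.
Standard error of p̂: √(0.066327/84) = √0.000789602 = 0.028100.
The 90% critical value is z* = 1.645.
Margin of error = z*·SE = 1.645 × 0.028100 = 0.0462.

ME = 0.0462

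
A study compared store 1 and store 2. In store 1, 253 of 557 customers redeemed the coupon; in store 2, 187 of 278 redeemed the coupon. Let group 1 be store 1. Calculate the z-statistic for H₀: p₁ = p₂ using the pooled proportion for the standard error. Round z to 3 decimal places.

z = -5.958

Sample proportions: p̂₁ = 253/557 = 0.45422 and p̂₂ = 187/278 = 0.67266.
Pooled p̂ = (253+187)/(557+278) = 440/835 = 0.52695.
Pooled SE = √[0.2492739·0.00539245] ≈ 0.036663.
z = (p̂₁ − p̂₂)/SE = (0.45422 − 0.67266)/0.036663 = -0.21844/0.036663 = -5.958.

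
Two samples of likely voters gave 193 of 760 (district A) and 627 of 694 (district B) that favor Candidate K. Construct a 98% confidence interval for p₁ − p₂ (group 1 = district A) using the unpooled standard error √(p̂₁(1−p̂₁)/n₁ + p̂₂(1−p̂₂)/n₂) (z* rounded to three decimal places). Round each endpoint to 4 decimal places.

(-0.6946, -0.6045)

p̂₁ = 0.25395, p̂₂ = 0.90346, so the observed difference is -0.64951.
SE = √(0.000249287 + 0.000125679) = √0.000374966 = 0.019364.
z* = 2.326 at the 98% level. Margin of error = 0.04504.
Interval: -0.64951 ± 0.04504 → (-0.6946, -0.6045).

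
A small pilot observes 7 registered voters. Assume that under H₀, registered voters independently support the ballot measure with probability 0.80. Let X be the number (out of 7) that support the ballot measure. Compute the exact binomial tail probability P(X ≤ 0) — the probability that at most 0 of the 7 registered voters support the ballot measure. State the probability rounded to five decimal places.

X ~ Binomial(n=7, p=0.80).
P(X ≤ 0) = C(7,0)·0.80^0·0.20^7.
= 0.000013 = 0.00001.

P = 0.00001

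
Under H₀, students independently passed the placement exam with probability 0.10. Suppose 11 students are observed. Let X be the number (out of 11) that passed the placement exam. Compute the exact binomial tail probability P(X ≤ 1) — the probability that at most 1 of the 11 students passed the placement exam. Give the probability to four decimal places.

X ~ Binomial(n=11, p=0.10).
P(X ≤ 1) = C(11,0)·0.10^0·0.90^11 + C(11,1)·0.10^1·0.90^10.
= 0.313811 + 0.383546 = 0.6974.

P = 0.6974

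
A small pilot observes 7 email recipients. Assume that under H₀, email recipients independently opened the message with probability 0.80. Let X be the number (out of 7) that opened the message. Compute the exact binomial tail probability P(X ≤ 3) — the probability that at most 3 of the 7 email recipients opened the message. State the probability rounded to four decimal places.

P = 0.0333

X is binomial with n = 7 and p = 0.80.
P(X ≤ 3) = C(7,0)·0.80^0·0.20^7 + C(7,1)·0.80^1·0.20^6 + C(7,2)·0.80^2·0.20^5 + C(7,3)·0.80^3·0.20^4.
= 0.000013 + 0.000358 + 0.004301 + 0.028672 = 0.0333.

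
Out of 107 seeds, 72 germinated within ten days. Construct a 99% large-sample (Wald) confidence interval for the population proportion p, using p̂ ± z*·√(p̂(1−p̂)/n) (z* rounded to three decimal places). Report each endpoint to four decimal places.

p̂ = 72/107 = 0.67290.
SE = √(p̂(1−p̂)/n) = √(0.220107/107) = 0.045355.
z* = 2.576 at the 99% level.
Margin = 2.576·0.045355 = 0.11683.
CI: 0.67290 ± 0.11683 = (0.5561, 0.7897).

(0.5561, 0.7897)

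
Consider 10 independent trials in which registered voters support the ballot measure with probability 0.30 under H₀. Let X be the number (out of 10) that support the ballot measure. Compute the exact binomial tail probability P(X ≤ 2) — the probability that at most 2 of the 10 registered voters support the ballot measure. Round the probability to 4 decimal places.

X ~ Binomial(n=10, p=0.30).
P(X ≤ 2) = C(10,0)·0.30^0·0.70^10 + C(10,1)·0.30^1·0.70^9 + C(10,2)·0.30^2·0.70^8.
= 0.028248 + 0.121061 + 0.233474 = 0.3828.

P = 0.3828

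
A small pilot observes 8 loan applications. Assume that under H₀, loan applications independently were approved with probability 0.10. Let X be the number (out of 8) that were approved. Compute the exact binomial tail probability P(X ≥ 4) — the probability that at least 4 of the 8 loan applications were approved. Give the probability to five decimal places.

P = 0.00502

X is binomial with n = 8 and p = 0.10.
P(X ≥ 4) = Σ_{j=4}^{8} C(8,j)·0.10^j·0.90^{8−j}.
= 0.004593 + 0.000408 + 0.000023 + 0.000001 + 0.000000 = 0.00502.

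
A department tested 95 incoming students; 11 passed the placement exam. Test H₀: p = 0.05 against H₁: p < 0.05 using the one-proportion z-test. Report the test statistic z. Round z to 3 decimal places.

The sample proportion is 11/95 = 0.11579.
SE₀ = √(0.05·0.95/95) = 0.022361.
z = (p̂ − p₀)/SE = (0.11579 − 0.05)/0.022361 = 2.942.

z = 2.942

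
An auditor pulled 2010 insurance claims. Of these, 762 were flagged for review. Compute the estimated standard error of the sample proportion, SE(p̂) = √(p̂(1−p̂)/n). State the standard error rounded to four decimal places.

SE = 0.0108

p̂ = 762/2010 = 0.37910.
p̂(1−p̂) = 0.37910·0.62090 = 0.235383.
SE = √(0.235383/2010) = √0.000117106 = 0.0108.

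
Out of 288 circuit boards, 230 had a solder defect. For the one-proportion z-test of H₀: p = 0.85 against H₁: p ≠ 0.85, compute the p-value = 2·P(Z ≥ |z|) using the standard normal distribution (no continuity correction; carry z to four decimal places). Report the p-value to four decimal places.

p̂ = 230/288 = 0.79861.
SE₀ = √(0.85·0.15/288) = 0.021041.
z = (p̂ − p₀)/SE = (230/288 − 0.85)/0.021041 ≈ -2.4424.
p-value = 2·P(Z ≥ |z|) with z = -2.4424 → 0.0146.

p-value = 0.0146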